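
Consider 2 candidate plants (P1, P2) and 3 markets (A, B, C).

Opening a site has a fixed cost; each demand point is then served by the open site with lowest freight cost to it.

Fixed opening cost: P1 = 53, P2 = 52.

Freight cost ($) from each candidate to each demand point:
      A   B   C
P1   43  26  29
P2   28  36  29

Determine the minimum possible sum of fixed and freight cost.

145

Open {P2}: assign each demand point to its cheapest open site.
  A→P2 28, B→P2 36, C→P2 29
  freight cost 93, fixed 52 → total 145.
Compare {P1}: freight cost 98 + fixed 53 = 151.
Compare {P1, P2}: freight cost 83 + fixed 105 = 188.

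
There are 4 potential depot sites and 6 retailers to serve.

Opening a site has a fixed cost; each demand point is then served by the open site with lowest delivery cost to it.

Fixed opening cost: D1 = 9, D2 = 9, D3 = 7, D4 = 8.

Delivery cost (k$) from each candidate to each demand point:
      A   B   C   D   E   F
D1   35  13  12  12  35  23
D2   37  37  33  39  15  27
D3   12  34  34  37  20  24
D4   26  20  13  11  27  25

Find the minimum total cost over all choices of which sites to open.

Open {D1, D3}: assign each demand point to its cheapest open site.
  A→D3 12, B→D1 13, C→D1 12, D→D1 12, E→D3 20, F→D1 23
  delivery cost 92, fixed 16 → total 108.
Compare {D1, D2, D3}: delivery cost 87 + fixed 25 = 112.
Compare {D3, D4}: delivery cost 100 + fixed 15 = 115.
Compare {D1, D3, D4}: delivery cost 91 + fixed 24 = 115.
All other subsets cost ≥ 112. Minimum total cost: 108.

108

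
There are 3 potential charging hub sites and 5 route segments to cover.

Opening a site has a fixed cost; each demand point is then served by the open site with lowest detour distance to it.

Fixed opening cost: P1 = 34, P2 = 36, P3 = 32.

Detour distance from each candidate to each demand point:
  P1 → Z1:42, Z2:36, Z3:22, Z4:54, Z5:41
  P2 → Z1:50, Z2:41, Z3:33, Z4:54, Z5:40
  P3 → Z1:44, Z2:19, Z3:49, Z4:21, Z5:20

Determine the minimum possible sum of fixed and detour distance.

185

Open {P3}: assign each demand point to its cheapest open site.
  Z1→P3 44, Z2→P3 19, Z3→P3 49, Z4→P3 21, Z5→P3 20
  detour distance 153, fixed 32 → total 185.
Compare {P1, P3}: detour distance 124 + fixed 66 = 190.
Compare {P2, P3}: detour distance 137 + fixed 68 = 205.
Compare {P1, P2, P3}: detour distance 124 + fixed 102 = 226.
All other subsets cost ≥ 190. Minimum total cost: 185.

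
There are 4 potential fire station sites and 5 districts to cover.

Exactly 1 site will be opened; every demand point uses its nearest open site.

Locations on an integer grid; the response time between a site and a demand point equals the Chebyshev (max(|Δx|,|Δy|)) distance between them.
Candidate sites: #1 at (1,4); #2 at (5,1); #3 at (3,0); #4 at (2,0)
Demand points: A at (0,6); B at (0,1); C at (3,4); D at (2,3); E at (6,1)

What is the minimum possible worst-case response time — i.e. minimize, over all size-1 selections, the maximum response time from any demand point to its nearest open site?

5

Open {#1}.
  Farthest demand point is E at response time 5 (to #1); all others are ≤ 5.
With {#2} the worst case is 5.
With {#3} the worst case is 6.
No size-1 selection achieves below 5.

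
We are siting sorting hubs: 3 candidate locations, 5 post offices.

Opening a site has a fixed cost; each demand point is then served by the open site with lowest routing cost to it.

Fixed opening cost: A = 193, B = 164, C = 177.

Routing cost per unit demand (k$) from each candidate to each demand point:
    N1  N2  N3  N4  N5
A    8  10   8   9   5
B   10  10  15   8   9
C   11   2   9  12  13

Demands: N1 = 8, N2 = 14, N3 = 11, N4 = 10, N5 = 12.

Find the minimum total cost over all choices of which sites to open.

635

Open {A}: assign each demand point to its cheapest open site.
  N1→A 8×8=64, N2→A 14×10=140, N3→A 11×8=88, N4→A 10×9=90, N5→A 12×5=60
  routing cost 442, fixed 193 → total 635.
Compare {C}: routing cost 491 + fixed 177 = 668.
Compare {A, C}: routing cost 330 + fixed 370 = 700.
Compare {B, C}: routing cost 395 + fixed 341 = 736.
All other subsets cost ≥ 668. Minimum total cost: 635.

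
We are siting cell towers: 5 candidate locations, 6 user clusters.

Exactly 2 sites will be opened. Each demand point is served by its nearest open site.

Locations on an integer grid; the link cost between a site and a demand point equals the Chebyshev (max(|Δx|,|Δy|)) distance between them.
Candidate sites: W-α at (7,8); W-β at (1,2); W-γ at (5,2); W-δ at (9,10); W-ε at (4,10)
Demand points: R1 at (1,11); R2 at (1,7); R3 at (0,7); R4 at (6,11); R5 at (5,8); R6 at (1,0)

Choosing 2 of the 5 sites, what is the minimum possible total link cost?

16

Open {W-β, W-ε}.
  R1→W-ε 3, R2→W-ε 3, R3→W-ε 4, R4→W-ε 2, R5→W-ε 2, R6→W-β 2  ⇒ total 16.
Compare {W-γ, W-ε}: total 18.
Compare {W-α, W-ε}: total 22.
No size-2 selection does better; minimum is 16.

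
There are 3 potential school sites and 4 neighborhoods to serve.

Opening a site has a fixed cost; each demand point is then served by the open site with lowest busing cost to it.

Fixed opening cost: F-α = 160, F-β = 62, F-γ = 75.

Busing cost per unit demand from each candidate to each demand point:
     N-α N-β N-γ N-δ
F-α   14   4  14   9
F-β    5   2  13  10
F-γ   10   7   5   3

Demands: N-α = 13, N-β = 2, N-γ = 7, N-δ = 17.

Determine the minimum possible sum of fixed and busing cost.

292

Open {F-β, F-γ}: assign each demand point to its cheapest open site.
  N-α→F-β 13×5=65, N-β→F-β 2×2=4, N-γ→F-γ 7×5=35, N-δ→F-γ 17×3=51
  busing cost 155, fixed 137 → total 292.
Compare {F-γ}: busing cost 230 + fixed 75 = 305.
Compare {F-β}: busing cost 330 + fixed 62 = 392.
Compare {F-α, F-β, F-γ}: busing cost 155 + fixed 297 = 452.
All other subsets cost ≥ 305. Minimum total cost: 292.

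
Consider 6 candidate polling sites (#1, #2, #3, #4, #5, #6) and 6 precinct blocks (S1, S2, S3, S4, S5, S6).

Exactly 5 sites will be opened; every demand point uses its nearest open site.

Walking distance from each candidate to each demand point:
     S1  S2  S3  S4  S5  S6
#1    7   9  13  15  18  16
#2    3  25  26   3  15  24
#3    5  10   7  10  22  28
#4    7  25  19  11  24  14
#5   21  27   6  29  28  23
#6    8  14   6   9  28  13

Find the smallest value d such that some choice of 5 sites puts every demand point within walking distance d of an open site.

15

Open {#1, #2, #3, #4, #5}.
  Farthest demand point is S5 at walking distance 15 (to #2); all others are ≤ 15.
With {#1, #2, #3, #4, #6} the worst case is 15.
With {#1, #2, #3, #5, #6} the worst case is 15.
No size-5 selection achieves below 15.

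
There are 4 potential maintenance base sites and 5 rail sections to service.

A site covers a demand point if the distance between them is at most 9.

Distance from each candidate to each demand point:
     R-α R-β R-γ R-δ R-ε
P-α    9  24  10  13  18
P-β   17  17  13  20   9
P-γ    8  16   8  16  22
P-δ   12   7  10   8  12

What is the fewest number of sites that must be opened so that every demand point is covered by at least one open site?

Coverage sets (demand points within 9 of each site):
  P-α: {R-α}
  P-β: {R-ε}
  P-γ: {R-α, R-γ}
  P-δ: {R-β, R-δ}
No 2 sites suffice: every size-2 union leaves at least one demand point uncovered.
But {P-β, P-γ, P-δ} covers everything, so the minimum is 3.

3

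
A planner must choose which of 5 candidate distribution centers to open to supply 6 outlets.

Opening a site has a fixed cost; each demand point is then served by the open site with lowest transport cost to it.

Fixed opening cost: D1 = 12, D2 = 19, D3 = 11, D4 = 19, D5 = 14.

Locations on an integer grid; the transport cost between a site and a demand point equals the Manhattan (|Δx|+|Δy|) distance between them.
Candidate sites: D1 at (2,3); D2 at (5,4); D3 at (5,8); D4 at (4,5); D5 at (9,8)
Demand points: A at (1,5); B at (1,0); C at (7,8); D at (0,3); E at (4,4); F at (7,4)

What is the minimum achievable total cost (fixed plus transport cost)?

Open {D1}: assign each demand point to its cheapest open site.
  A→D1 3, B→D1 4, C→D1 10, D→D1 2, E→D1 3, F→D1 6
  transport cost 28, fixed 12 → total 40.
Compare {D1, D3}: transport cost 20 + fixed 23 = 43.
Compare {D1, D5}: transport cost 20 + fixed 26 = 46.
Compare {D2}: transport cost 28 + fixed 19 = 47.
All other subsets cost ≥ 43. Minimum total cost: 40.

40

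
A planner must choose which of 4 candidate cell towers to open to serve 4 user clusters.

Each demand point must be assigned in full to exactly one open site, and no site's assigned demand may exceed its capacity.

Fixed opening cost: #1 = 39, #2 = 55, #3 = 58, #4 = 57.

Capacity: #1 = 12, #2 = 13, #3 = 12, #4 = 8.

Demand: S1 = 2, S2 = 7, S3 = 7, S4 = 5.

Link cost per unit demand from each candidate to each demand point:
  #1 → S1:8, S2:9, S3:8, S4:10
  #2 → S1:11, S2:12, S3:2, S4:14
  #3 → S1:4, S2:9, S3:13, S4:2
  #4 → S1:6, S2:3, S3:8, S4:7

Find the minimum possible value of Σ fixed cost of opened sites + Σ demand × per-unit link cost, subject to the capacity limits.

222

Open {#2, #3}; cheapest assignment that respects the capacities:
  #2 (cap 13, load 9): S1, S3 — cost 2×11 + 7×2 = 36
  #3 (cap 12, load 12): S2, S4 — cost 7×9 + 5×2 = 73
  Shipping 109, fixed 113 → total 222.
  Any other capacity-feasible assignment to {#2, #3} ships for at least 109.
Compare {#2, #3, #4}: its best feasible assignment gives total 223.
Compare {#1, #3}: its best feasible assignment gives total 242.
Every other set of open sites that can feasibly serve all demand totals ≥ 223 even under its best assignment. Minimum: 222.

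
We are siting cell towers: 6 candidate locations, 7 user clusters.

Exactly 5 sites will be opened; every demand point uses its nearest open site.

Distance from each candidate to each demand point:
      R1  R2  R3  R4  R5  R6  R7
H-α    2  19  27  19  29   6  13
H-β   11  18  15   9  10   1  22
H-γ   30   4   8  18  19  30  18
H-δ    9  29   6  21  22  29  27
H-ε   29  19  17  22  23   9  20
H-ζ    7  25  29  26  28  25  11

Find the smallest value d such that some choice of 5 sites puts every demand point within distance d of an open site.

11

Open {H-α, H-β, H-γ, H-δ, H-ζ}.
  Farthest demand point is R7 at distance 11 (to H-ζ); all others are ≤ 11.
With {H-α, H-β, H-γ, H-ε, H-ζ} the worst case is 11.
With {H-β, H-γ, H-δ, H-ε, H-ζ} the worst case is 11.
No size-5 selection achieves below 11.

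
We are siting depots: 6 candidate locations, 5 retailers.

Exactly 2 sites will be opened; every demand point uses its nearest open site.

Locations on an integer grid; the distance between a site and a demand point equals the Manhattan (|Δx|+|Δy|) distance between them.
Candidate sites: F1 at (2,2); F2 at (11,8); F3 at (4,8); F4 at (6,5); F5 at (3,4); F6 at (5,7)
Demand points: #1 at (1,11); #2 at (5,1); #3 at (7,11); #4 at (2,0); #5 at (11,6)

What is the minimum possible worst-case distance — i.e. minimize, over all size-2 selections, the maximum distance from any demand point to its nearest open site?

Open {F1, F6}.
  Farthest demand point is #1 at distance 8 (to F6); all others are ≤ 8.
With {F5, F6} the worst case is 8.
With {F1, F3} the worst case is 9.
No size-2 selection achieves below 8.

8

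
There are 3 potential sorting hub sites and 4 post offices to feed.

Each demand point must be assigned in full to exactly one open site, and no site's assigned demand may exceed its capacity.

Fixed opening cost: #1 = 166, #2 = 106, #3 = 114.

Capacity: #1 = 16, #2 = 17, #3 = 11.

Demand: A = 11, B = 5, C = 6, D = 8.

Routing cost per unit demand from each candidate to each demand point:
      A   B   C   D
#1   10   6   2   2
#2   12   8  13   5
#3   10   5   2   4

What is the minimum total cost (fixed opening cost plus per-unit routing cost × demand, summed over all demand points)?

472

Open {#1, #2}; cheapest assignment that respects the capacities:
  #1 (cap 16, load 14): C, D — cost 6×2 + 8×2 = 28
  #2 (cap 17, load 16): A, B — cost 11×12 + 5×8 = 172
  Shipping 200, fixed 272 → total 472.
  Any other capacity-feasible assignment to {#1, #2} ships for at least 200.
Compare {#1, #2, #3}: its best feasible assignment gives total 564.
Every other set of open sites that can feasibly serve all demand totals ≥ 564 even under its best assignment. Minimum: 472.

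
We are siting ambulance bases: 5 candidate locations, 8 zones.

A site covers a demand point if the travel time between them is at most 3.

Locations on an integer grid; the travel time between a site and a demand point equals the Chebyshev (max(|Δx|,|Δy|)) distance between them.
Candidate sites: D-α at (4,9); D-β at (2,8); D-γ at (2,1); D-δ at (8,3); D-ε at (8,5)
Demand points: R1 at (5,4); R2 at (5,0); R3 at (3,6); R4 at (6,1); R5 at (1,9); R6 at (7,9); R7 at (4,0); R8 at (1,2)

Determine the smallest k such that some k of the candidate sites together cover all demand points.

3

Coverage sets (demand points within 3 of each site):
  D-α: {R3, R5, R6}
  D-β: {R3, R5}
  D-γ: {R1, R2, R7, R8}
  D-δ: {R1, R2, R4}
  D-ε: {R1}
No 2 sites suffice: every size-2 union leaves at least one demand point uncovered.
But {D-α, D-γ, D-δ} covers everything, so the minimum is 3.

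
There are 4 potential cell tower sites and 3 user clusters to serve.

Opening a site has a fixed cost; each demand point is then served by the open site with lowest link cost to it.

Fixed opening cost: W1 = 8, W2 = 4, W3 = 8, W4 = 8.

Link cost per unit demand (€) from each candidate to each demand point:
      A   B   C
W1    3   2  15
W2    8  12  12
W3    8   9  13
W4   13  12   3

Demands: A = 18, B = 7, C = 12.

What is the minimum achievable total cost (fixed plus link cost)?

120

Open {W1, W4}: assign each demand point to its cheapest open site.
  A→W1 18×3=54, B→W1 7×2=14, C→W4 12×3=36
  link cost 104, fixed 16 → total 120.
Compare {W1, W2, W4}: link cost 104 + fixed 20 = 124.
Compare {W1, W3, W4}: link cost 104 + fixed 24 = 128.
Compare {W1, W2, W3, W4}: link cost 104 + fixed 28 = 132.
All other subsets cost ≥ 124. Minimum total cost: 120.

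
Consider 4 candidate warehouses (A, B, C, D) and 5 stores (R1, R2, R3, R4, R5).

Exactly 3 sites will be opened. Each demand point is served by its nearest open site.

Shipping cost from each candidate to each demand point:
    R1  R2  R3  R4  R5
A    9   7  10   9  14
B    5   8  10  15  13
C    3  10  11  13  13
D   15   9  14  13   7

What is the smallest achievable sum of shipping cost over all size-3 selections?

36

Open {A, C, D}.
  R1→C 3, R2→A 7, R3→A 10, R4→A 9, R5→D 7  ⇒ total 36.
Compare {A, B, D}: total 38.
Compare {B, C, D}: total 41.
No size-3 selection does better; minimum is 36.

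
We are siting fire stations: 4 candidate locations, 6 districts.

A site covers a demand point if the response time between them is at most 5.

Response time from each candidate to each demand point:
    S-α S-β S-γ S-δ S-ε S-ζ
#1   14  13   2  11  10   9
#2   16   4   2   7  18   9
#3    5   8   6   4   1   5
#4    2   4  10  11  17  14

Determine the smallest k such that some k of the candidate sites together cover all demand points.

Coverage sets (demand points within 5 of each site):
  #1: {S-γ}
  #2: {S-β, S-γ}
  #3: {S-α, S-δ, S-ε, S-ζ}
  #4: {S-α, S-β}
No single site covers all 6 demand points.
But {#2, #3} covers everything, so the minimum is 2.

2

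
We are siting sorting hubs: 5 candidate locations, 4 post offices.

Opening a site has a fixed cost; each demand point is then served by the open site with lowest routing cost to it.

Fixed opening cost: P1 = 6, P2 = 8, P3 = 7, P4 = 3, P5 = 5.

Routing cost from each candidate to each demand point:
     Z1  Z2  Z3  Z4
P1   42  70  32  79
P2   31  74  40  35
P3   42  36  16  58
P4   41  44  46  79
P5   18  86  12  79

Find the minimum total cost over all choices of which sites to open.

Open {P2, P3, P5}: assign each demand point to its cheapest open site.
  Z1→P5 18, Z2→P3 36, Z3→P5 12, Z4→P2 35
  routing cost 101, fixed 20 → total 121.
Compare {P2, P3, P4, P5}: routing cost 101 + fixed 23 = 124.
Compare {P2, P4, P5}: routing cost 109 + fixed 16 = 125.
Compare {P1, P2, P3, P5}: routing cost 101 + fixed 26 = 127.
All other subsets cost ≥ 124. Minimum total cost: 121.

121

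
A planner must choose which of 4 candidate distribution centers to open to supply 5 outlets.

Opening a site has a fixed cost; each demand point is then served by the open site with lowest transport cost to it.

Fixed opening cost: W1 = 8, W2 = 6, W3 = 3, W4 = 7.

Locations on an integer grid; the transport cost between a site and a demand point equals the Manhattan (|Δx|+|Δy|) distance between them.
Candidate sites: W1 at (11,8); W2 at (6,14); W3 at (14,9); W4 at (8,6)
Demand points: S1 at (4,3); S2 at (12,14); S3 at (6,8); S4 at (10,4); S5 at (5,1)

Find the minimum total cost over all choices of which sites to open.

40

Open {W3, W4}: assign each demand point to its cheapest open site.
  S1→W4 7, S2→W3 7, S3→W4 4, S4→W4 4, S5→W4 8
  transport cost 30, fixed 10 → total 40.
Compare {W4}: transport cost 35 + fixed 7 = 42.
Compare {W2, W4}: transport cost 29 + fixed 13 = 42.
Compare {W1, W4}: transport cost 30 + fixed 15 = 45.
All other subsets cost ≥ 42. Minimum total cost: 40.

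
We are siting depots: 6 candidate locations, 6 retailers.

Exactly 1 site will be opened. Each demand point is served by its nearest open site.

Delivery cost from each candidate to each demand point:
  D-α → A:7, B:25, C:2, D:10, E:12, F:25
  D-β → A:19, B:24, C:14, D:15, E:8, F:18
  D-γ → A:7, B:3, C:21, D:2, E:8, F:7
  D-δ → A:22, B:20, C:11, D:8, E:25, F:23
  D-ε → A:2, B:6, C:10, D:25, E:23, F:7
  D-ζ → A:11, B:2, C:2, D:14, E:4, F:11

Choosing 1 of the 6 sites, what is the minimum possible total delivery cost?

44

Open {D-ζ}.
  A→D-ζ 11, B→D-ζ 2, C→D-ζ 2, D→D-ζ 14, E→D-ζ 4, F→D-ζ 11  ⇒ total 44.
Compare {D-γ}: total 48.
Compare {D-ε}: total 73.
No size-1 selection does better; minimum is 44.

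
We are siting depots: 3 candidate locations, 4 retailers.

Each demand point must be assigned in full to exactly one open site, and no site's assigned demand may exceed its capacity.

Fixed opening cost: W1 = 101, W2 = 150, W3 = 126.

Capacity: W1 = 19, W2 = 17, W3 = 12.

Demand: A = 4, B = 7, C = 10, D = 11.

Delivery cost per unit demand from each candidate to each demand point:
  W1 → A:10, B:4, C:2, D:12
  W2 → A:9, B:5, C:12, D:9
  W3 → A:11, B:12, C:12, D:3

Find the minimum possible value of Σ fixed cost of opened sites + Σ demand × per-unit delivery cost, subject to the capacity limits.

Open {W1, W2}; cheapest assignment that respects the capacities:
  W1 (cap 19, load 17): B, C — cost 7×4 + 10×2 = 48
  W2 (cap 17, load 15): A, D — cost 4×9 + 11×9 = 135
  Shipping 183, fixed 251 → total 434.
  Any other capacity-feasible assignment to {W1, W2} ships for at least 183.
Compare {W1, W2, W3}: its best feasible assignment gives total 494.
Every other set of open sites that can feasibly serve all demand totals ≥ 494 even under its best assignment. Minimum: 434.

434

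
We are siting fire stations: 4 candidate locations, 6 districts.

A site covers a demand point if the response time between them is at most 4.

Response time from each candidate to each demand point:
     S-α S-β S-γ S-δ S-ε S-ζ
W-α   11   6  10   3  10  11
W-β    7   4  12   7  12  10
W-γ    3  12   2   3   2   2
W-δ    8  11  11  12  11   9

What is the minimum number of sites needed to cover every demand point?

2

Coverage sets (demand points within 4 of each site):
  W-α: {S-δ}
  W-β: {S-β}
  W-γ: {S-α, S-γ, S-δ, S-ε, S-ζ}
  W-δ: {}
No single site covers all 6 demand points.
But {W-β, W-γ} covers everything, so the minimum is 2.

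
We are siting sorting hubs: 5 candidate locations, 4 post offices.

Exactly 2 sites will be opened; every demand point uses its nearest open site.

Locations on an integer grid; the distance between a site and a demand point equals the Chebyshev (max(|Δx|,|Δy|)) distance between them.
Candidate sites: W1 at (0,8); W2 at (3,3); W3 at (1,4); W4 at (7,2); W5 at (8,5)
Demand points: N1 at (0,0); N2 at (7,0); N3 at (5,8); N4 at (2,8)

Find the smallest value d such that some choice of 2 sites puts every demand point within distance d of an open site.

Open {W2, W3}.
  Farthest demand point is N2 at distance 4 (to W2); all others are ≤ 4.
With {W3, W4} the worst case is 4.
With {W1, W2} the worst case is 5.
No size-2 selection achieves below 4.

4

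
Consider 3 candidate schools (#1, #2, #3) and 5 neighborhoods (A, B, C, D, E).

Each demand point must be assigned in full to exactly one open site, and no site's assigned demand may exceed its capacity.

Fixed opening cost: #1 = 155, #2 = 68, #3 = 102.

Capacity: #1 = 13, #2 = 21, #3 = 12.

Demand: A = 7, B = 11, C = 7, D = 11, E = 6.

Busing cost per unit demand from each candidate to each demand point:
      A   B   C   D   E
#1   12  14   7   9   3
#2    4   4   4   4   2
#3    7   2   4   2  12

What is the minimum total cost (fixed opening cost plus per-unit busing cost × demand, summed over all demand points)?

Open {#1, #2, #3}; cheapest assignment that respects the capacities:
  #1 (cap 13, load 13): C, E — cost 7×7 + 6×3 = 67
  #2 (cap 21, load 18): A, D — cost 7×4 + 11×4 = 72
  #3 (cap 12, load 11): B — cost 11×2 = 22
  Shipping 161, fixed 325 → total 486.
  Any other capacity-feasible assignment to {#1, #2, #3} ships for at least 161.
Total demand is 42 and no other set of sites has combined capacity ≥ 42, so {#1, #2, #3} is the only feasible choice of open sites. Minimum: 486.

486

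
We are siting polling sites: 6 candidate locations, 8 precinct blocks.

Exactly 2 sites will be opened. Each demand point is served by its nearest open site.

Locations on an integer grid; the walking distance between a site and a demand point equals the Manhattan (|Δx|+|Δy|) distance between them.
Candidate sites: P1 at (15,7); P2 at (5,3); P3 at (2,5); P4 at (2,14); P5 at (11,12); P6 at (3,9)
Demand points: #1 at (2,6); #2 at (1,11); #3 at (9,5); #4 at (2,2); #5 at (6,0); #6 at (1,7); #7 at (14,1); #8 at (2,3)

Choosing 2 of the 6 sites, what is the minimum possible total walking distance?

37

Open {P2, P3}.
  #1→P3 1, #2→P3 7, #3→P2 6, #4→P3 3, #5→P2 4, #6→P3 3, #7→P2 11, #8→P3 2  ⇒ total 37.
Compare {P1, P3}: total 39.
Compare {P2, P6}: total 40.
No size-2 selection does better; minimum is 37.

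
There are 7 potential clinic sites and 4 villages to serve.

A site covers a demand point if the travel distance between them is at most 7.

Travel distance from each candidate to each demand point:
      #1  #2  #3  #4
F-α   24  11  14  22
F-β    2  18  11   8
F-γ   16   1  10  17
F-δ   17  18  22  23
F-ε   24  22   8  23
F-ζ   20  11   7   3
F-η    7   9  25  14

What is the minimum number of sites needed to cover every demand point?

Coverage sets (demand points within 7 of each site):
  F-α: {}
  F-β: {#1}
  F-γ: {#2}
  F-δ: {}
  F-ε: {}
  F-ζ: {#3, #4}
  F-η: {#1}
No 2 sites suffice: every size-2 union leaves at least one demand point uncovered.
But {F-β, F-γ, F-ζ} covers everything, so the minimum is 3.

3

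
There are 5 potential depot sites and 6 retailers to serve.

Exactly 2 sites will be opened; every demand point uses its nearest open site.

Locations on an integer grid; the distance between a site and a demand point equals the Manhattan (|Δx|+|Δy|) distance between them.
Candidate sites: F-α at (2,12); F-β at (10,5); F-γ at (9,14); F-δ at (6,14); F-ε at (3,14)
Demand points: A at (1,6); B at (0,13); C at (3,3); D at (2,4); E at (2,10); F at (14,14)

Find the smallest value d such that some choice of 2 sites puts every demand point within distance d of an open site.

Open {F-α, F-γ}.
  Farthest demand point is C at distance 10 (to F-α); all others are ≤ 10.
With {F-α, F-δ} the worst case is 10.
With {F-β, F-δ} the worst case is 10.
No size-2 selection achieves below 10.

10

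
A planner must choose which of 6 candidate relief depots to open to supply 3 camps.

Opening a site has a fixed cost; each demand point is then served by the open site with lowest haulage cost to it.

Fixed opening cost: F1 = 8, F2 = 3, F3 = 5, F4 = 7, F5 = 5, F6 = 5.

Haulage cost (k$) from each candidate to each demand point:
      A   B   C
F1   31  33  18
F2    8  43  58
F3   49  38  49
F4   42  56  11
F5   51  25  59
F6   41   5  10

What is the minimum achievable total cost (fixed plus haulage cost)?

31

Open {F2, F6}: assign each demand point to its cheapest open site.
  A→F2 8, B→F6 5, C→F6 10
  haulage cost 23, fixed 8 → total 31.
Compare {F2, F3, F6}: haulage cost 23 + fixed 13 = 36.
Compare {F2, F5, F6}: haulage cost 23 + fixed 13 = 36.
Compare {F2, F4, F6}: haulage cost 23 + fixed 15 = 38.
All other subsets cost ≥ 36. Minimum total cost: 31.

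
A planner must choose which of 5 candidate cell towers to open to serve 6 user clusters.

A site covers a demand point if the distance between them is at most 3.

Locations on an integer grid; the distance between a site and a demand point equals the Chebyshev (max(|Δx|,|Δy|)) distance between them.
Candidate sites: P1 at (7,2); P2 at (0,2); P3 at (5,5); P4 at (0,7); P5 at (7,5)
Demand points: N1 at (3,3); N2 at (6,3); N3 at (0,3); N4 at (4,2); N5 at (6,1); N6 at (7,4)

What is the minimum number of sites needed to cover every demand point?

2

Coverage sets (demand points within 3 of each site):
  P1: {N2, N4, N5, N6}
  P2: {N1, N3}
  P3: {N1, N2, N4, N6}
  P4: {}
  P5: {N2, N4, N6}
No single site covers all 6 demand points.
But {P1, P2} covers everything, so the minimum is 2.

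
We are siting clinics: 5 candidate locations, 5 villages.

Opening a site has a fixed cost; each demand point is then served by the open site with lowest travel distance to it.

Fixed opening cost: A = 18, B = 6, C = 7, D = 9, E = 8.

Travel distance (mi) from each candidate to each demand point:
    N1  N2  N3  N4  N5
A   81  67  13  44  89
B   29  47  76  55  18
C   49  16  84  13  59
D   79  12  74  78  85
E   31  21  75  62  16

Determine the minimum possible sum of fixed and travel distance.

120

Open {A, B, C}: assign each demand point to its cheapest open site.
  N1→B 29, N2→C 16, N3→A 13, N4→C 13, N5→B 18
  travel distance 89, fixed 31 → total 120.
Compare {A, C, E}: travel distance 89 + fixed 33 = 122.
Compare {A, B, C, D}: travel distance 85 + fixed 40 = 125.
Compare {A, B, C, E}: travel distance 87 + fixed 39 = 126.
All other subsets cost ≥ 122. Minimum total cost: 120.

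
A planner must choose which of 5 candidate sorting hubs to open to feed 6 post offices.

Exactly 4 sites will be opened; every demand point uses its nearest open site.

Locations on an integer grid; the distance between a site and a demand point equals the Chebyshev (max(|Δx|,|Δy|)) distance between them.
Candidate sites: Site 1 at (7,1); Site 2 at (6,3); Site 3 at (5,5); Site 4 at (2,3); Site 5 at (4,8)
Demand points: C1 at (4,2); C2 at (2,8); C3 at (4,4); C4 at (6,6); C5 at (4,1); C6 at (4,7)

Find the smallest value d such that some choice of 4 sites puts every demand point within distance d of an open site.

2

Open {Site 1, Site 2, Site 3, Site 5}.
  Farthest demand point is C1 at distance 2 (to Site 2); all others are ≤ 2.
With {Site 1, Site 2, Site 4, Site 5} the worst case is 2.
With {Site 1, Site 3, Site 4, Site 5} the worst case is 2.
No size-4 selection achieves below 2.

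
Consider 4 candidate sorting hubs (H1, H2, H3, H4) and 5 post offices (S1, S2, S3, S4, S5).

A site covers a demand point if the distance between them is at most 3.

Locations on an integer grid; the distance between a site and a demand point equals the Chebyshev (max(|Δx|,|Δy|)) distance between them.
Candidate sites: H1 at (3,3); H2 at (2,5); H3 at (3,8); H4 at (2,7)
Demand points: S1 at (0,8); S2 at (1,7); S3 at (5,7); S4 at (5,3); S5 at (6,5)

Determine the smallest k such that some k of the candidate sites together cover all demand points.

Coverage sets (demand points within 3 of each site):
  H1: {S4, S5}
  H2: {S1, S2, S3, S4}
  H3: {S1, S2, S3, S5}
  H4: {S1, S2, S3}
No single site covers all 5 demand points.
But {H1, H2} covers everything, so the minimum is 2.

2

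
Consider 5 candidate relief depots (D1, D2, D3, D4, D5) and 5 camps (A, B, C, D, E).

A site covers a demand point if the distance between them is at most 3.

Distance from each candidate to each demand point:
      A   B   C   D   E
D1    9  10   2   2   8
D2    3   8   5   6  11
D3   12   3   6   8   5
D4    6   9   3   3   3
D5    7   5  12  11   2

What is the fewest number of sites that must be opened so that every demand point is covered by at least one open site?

Coverage sets (demand points within 3 of each site):
  D1: {C, D}
  D2: {A}
  D3: {B}
  D4: {C, D, E}
  D5: {E}
No 2 sites suffice: every size-2 union leaves at least one demand point uncovered.
But {D2, D3, D4} covers everything, so the minimum is 3.

3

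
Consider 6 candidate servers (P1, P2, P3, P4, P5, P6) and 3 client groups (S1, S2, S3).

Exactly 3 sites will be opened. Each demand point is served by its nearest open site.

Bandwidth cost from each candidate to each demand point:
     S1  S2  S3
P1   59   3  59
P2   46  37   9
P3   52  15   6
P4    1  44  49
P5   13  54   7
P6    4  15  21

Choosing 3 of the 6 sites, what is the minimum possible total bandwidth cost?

10

Open {P1, P3, P4}.
  S1→P4 1, S2→P1 3, S3→P3 6  ⇒ total 10.
Compare {P1, P4, P5}: total 11.
Compare {P1, P2, P4}: total 13.
No size-3 selection does better; minimum is 10.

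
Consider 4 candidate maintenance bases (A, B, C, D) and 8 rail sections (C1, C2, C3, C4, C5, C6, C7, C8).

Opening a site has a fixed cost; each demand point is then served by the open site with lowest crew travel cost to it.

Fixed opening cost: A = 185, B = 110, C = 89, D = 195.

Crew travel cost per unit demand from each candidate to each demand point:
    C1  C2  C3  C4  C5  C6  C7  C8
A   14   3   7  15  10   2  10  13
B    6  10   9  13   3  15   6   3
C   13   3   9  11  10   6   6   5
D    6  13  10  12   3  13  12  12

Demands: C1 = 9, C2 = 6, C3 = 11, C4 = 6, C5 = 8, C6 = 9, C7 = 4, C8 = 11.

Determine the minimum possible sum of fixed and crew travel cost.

Open {B, C}: assign each demand point to its cheapest open site.
  C1→B 9×6=54, C2→C 6×3=18, C3→B 11×9=99, C4→C 6×11=66, C5→B 8×3=24, C6→C 9×6=54, C7→B 4×6=24, C8→B 11×3=33
  crew travel cost 372, fixed 199 → total 571.
Compare {C}: crew travel cost 513 + fixed 89 = 602.
Compare {B}: crew travel cost 507 + fixed 110 = 617.
Compare {A, B}: crew travel cost 326 + fixed 295 = 621.
All other subsets cost ≥ 602. Minimum total cost: 571.

571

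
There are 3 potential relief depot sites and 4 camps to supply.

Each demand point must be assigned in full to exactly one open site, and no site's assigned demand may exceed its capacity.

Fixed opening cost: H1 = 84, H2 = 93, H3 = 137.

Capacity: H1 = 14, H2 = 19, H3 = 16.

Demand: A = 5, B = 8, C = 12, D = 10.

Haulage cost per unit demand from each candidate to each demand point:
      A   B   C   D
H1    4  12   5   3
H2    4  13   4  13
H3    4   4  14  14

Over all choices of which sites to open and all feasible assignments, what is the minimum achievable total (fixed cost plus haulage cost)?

444

Open {H1, H2, H3}; cheapest assignment that respects the capacities:
  H1 (cap 14, load 10): D — cost 10×3 = 30
  H2 (cap 19, load 17): A, C — cost 5×4 + 12×4 = 68
  H3 (cap 16, load 8): B — cost 8×4 = 32
  Shipping 130, fixed 314 → total 444.
  Any other capacity-feasible assignment to {H1, H2, H3} ships for at least 130.
Total demand is 35; every other set of sites either has combined capacity below 35 or cannot fit the demands without splitting one across sites, so {H1, H2, H3} is the only feasible choice of open sites. Minimum: 444.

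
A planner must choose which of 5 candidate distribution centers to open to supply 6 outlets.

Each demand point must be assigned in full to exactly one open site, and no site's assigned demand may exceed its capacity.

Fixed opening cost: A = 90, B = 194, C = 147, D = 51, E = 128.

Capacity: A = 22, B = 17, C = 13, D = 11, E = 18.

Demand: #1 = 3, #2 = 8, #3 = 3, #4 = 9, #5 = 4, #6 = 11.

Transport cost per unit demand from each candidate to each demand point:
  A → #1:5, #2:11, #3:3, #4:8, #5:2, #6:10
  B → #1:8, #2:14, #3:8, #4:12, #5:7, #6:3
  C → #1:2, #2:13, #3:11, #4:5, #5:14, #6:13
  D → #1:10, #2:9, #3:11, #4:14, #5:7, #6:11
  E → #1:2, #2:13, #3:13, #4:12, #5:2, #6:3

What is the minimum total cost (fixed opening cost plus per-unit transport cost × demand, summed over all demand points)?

434

Open {A, E}; cheapest assignment that respects the capacities:
  A (cap 22, load 20): #2, #3, #4 — cost 8×11 + 3×3 + 9×8 = 169
  E (cap 18, load 18): #1, #5, #6 — cost 3×2 + 4×2 + 11×3 = 47
  Shipping 216, fixed 218 → total 434.
  Any other capacity-feasible assignment to {A, E} ships for at least 216.
Compare {A, D, E}: its best feasible assignment gives total 469.
Compare {C, D, E}: its best feasible assignment gives total 523.
Every other set of open sites that can feasibly serve all demand totals ≥ 469 even under its best assignment. Minimum: 434.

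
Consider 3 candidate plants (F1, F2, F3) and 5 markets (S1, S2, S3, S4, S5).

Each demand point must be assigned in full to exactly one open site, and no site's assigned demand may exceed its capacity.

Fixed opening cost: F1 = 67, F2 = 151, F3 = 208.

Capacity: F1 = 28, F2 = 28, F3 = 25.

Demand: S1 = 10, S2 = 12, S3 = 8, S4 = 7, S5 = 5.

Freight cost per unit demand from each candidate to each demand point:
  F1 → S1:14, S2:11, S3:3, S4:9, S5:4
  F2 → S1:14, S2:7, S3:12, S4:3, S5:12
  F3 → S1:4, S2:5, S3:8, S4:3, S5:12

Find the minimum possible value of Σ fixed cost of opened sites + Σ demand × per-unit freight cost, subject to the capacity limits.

482

Open {F1, F3}; cheapest assignment that respects the capacities:
  F1 (cap 28, load 20): S3, S4, S5 — cost 8×3 + 7×9 + 5×4 = 107
  F3 (cap 25, load 22): S1, S2 — cost 10×4 + 12×5 = 100
  Shipping 207, fixed 275 → total 482.
  Any other capacity-feasible assignment to {F1, F3} ships for at least 207.
Compare {F1, F2}: its best feasible assignment gives total 507.
Compare {F1, F2, F3}: its best feasible assignment gives total 591.
Every other set of open sites that can feasibly serve all demand totals ≥ 507 even under its best assignment. Minimum: 482.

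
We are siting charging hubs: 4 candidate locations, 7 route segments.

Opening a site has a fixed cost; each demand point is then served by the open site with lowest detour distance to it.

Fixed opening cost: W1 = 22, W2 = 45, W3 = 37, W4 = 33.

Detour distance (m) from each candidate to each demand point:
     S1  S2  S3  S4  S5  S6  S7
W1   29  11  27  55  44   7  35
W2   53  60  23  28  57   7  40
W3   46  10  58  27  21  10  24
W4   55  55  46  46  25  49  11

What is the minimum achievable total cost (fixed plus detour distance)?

Open {W1, W3}: assign each demand point to its cheapest open site.
  S1→W1 29, S2→W3 10, S3→W1 27, S4→W3 27, S5→W3 21, S6→W1 7, S7→W3 24
  detour distance 145, fixed 59 → total 204.
Compare {W1, W4}: detour distance 156 + fixed 55 = 211.
Compare {W1, W3, W4}: detour distance 132 + fixed 92 = 224.
Compare {W1}: detour distance 208 + fixed 22 = 230.
All other subsets cost ≥ 211. Minimum total cost: 204.

204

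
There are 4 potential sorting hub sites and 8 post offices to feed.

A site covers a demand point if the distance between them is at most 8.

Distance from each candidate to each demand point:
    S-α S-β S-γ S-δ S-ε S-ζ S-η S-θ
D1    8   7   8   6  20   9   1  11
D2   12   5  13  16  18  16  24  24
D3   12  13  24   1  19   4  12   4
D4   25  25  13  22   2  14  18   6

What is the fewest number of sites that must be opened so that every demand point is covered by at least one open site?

Coverage sets (demand points within 8 of each site):
  D1: {S-α, S-β, S-γ, S-δ, S-η}
  D2: {S-β}
  D3: {S-δ, S-ζ, S-θ}
  D4: {S-ε, S-θ}
No 2 sites suffice: every size-2 union leaves at least one demand point uncovered.
But {D1, D3, D4} covers everything, so the minimum is 3.

3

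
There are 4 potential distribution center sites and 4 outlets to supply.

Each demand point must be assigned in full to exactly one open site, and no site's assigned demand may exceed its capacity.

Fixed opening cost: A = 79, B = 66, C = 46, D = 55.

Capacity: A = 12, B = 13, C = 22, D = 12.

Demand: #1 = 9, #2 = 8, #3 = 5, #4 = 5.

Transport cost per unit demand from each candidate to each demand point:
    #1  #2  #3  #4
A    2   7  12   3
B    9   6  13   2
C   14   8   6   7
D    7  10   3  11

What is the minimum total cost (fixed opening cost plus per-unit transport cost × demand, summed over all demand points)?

Open {A, C}; cheapest assignment that respects the capacities:
  A (cap 12, load 9): #1 — cost 9×2 = 18
  C (cap 22, load 18): #2, #3, #4 — cost 8×8 + 5×6 + 5×7 = 129
  Shipping 147, fixed 125 → total 272.
  Any other capacity-feasible assignment to {A, C} ships for at least 147.
Compare {A, B, D}: its best feasible assignment gives total 291.
Compare {C, D}: its best feasible assignment gives total 293.
Every other set of open sites that can feasibly serve all demand totals ≥ 291 even under its best assignment. Minimum: 272.

272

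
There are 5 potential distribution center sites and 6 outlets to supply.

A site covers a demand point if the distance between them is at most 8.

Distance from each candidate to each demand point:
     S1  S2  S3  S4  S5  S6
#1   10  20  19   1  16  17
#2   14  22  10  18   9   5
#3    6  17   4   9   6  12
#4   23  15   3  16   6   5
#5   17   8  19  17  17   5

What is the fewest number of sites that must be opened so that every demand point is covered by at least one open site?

3

Coverage sets (demand points within 8 of each site):
  #1: {S4}
  #2: {S6}
  #3: {S1, S3, S5}
  #4: {S3, S5, S6}
  #5: {S2, S6}
No 2 sites suffice: every size-2 union leaves at least one demand point uncovered.
But {#1, #3, #5} covers everything, so the minimum is 3.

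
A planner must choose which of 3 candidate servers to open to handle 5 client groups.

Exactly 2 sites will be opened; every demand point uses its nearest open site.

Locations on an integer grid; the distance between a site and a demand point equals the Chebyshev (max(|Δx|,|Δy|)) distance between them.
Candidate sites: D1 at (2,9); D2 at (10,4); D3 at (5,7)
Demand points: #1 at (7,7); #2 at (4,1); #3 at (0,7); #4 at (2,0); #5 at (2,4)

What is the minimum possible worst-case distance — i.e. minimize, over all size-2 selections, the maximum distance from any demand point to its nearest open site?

Open {D1, D3}.
  Farthest demand point is #4 at distance 7 (to D3); all others are ≤ 7.
With {D2, D3} the worst case is 7.
With {D1, D2} the worst case is 8.
No size-2 selection achieves below 7.

7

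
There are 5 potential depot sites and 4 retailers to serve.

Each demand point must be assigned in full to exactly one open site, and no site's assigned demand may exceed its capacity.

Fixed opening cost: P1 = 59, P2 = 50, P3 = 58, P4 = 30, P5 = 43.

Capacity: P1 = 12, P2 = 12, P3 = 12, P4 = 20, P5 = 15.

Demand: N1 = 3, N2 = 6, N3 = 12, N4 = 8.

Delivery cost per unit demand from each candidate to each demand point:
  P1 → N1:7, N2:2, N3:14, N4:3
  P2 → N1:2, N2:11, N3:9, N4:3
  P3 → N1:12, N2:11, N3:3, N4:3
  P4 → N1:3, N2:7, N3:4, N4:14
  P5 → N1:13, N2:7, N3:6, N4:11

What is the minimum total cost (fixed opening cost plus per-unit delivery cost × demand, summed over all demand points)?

200

Open {P2, P4}; cheapest assignment that respects the capacities:
  P2 (cap 12, load 11): N1, N4 — cost 3×2 + 8×3 = 30
  P4 (cap 20, load 18): N2, N3 — cost 6×7 + 12×4 = 90
  Shipping 120, fixed 80 → total 200.
  Any other capacity-feasible assignment to {P2, P4} ships for at least 120.
Compare {P1, P4}: its best feasible assignment gives total 224.
Compare {P1, P2, P4}: its best feasible assignment gives total 229.
Every other set of open sites that can feasibly serve all demand totals ≥ 224 even under its best assignment. Minimum: 200.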